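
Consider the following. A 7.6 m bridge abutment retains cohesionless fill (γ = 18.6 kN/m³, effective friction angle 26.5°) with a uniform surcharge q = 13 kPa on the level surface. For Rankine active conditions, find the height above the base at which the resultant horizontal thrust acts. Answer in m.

2.73 m

K_a = 0.3829.
Triangular part P₁ = ½K_aγH² = 205.7 at H/3 = 2.533 m; rectangular part P₂ = K_a q H = 37.83 at H/2 = 3.800 m.
ȳ = (P₁·2.533 + P₂·3.800)/(P₁+P₂) = 2.730 m.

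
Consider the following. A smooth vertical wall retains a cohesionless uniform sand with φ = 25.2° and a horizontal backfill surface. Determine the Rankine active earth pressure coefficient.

K_a = tan²(45° − φ/2) = tan²(32.40°) = 0.4027.

0.403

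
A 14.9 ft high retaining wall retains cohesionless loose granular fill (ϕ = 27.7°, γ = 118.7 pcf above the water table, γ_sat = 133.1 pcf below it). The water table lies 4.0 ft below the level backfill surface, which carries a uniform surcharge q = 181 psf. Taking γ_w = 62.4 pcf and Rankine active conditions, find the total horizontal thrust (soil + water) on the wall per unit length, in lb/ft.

K_a = tan²(45° − φ/2) = 0.3653.
γ' = 133.1 − 62.4 = 70.70 pcf. h₂ = H − d_w = 10.9 ft.
σ'_h: at surface K_a·q = 66.13; at WT K_a(q+γd_w) = 239.6; at base K_a(q+γd_w+γ'h₂) = 521.1 psf.
P₁ = ½(66.13+239.6)×4.0 = 611.4; P₂ = ½(239.6+521.1)×10.9 = 4146; P_w = ½γ_w h₂² = 3707.
Total = 611.4+4146+3707 = 8464 lb/ft.

8460 lb/ft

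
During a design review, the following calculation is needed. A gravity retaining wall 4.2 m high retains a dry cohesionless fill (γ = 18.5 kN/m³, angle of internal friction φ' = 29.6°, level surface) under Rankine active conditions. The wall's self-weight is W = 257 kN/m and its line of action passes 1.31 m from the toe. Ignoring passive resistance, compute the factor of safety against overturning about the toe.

4.35

K_a = tan²(45° − 29.6°/2) = 0.3387.
P_a = ½K_aγH² = 0.5×0.3387×18.5×4.2² = 55.27 kN/m, acting at H/3 = 1.400 m above the base.
Overturning moment M_o = P_a × H/3 = 55.27 × 1.400 = 77.38.
Resisting moment M_r = W × 1.31 = 257 × 1.31 = 336.7.
FS_overturning = M_r/M_o = 336.7/77.38 = 4.351.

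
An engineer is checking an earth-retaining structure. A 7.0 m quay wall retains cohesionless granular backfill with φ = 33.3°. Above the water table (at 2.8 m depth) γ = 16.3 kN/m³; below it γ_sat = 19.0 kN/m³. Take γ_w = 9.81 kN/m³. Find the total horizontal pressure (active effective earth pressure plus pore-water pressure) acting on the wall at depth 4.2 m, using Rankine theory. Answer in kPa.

30.8 kPa

K_a = (1 − sin φ)/(1 + sin φ) = 0.2911.
γ' = 19.0 − 9.81 = 9.190 kN/m³.
Effective vertical stress at 4.2 m: σ'_v = 16.3×2.8 + 9.190×1.40 = 58.51 kPa.
σ'_h = K_a σ'_v = 0.2911 × 58.51 = 17.03 kPa; u = γ_w × 1.40 = 13.73 kPa.
Total σ_h = 17.03 + 13.73 = 30.77 kPa.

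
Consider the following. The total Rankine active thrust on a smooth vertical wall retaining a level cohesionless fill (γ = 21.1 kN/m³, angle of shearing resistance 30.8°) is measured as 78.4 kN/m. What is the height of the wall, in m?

4.80 m

K_a = 0.3227. P_a = ½ K_a γ H² ⇒ H = √(2P_a/(K_a γ)).
H = √(2×78.4/(0.3227×21.1)) = 4.799 m.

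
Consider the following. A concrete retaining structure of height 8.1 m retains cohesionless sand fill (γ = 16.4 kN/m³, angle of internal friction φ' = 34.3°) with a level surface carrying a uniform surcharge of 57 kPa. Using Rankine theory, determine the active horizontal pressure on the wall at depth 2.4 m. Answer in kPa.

K_a = (1 − sin φ)/(1 + sin φ) = 0.2792.
σ_v = γz + q = 16.4 × 2.4 + 57 = 96.36 kPa.
σ_h = K_a σ_v = 0.2792 × 96.36 = 26.90 kPa.

26.9 kPa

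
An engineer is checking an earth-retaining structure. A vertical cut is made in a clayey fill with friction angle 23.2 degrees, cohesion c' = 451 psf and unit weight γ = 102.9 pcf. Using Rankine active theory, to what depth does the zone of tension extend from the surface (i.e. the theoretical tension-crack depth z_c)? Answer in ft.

K_a = tan²(45° − 23.2°/2) = 0.4348; √K_a = 0.6594.
The active pressure is zero where K_a γ z = 2c√K_a, so z_c = 2c/(γ√K_a) = 2×451/(102.9×0.6594) = 13.29 ft.

13.3 ft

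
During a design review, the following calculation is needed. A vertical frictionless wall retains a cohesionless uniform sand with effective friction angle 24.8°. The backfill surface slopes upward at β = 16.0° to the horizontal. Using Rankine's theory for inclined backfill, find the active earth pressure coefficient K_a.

K_a = cos β · (cos β − √(cos²β − cos²φ)) / (cos β + √(cos²β − cos²φ)).
cos β = 0.9613, cos φ = 0.9078, √(cos²β − cos²φ) = 0.3162.
K_a = 0.9613 × (0.9613 − 0.3162)/(0.9613 + 0.3162) = 0.4854.

0.485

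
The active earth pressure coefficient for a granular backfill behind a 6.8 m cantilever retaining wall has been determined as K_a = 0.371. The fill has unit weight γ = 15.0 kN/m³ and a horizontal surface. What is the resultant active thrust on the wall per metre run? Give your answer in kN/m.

129 kN/m

P = ½ K_a γ H² = 0.5 × 0.371 × 15.0 × 6.8² = 128.7 kN/m.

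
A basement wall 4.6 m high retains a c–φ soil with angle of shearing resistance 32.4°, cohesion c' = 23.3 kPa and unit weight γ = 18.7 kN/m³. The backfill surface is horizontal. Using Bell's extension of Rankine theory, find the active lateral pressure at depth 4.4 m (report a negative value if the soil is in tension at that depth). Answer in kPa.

-0.751 kPa

K_a = (1 − sin φ)/(1 + sin φ) = 0.3022.
σ_a = K_a γ z − 2c√K_a = 0.3022×18.7×4.4 − 2×23.3×0.5498 = -0.7511 kPa.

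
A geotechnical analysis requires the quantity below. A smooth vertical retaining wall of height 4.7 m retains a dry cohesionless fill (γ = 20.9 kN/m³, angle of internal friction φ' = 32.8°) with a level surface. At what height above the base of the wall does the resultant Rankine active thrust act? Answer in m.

1.57 m

K_a = 0.2973.
The pressure distribution is triangular, so the resultant acts at H/3 above the base = 4.7/3 = 1.567 m.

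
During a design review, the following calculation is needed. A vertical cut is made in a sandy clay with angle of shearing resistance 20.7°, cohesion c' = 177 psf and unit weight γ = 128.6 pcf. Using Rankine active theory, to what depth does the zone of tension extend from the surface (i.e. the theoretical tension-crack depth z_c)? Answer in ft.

3.98 ft

K_a = tan²(45° − 20.7°/2) = 0.4777; √K_a = 0.6911.
The active pressure is zero where K_a γ z = 2c√K_a, so z_c = 2c/(γ√K_a) = 2×177/(128.6×0.6911) = 3.983 ft.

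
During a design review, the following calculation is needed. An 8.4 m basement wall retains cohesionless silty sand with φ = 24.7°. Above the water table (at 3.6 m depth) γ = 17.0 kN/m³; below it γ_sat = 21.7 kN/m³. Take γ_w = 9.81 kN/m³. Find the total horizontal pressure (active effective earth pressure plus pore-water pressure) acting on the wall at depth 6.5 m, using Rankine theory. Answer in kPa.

67.7 kPa

K_a = (1 − sin φ)/(1 + sin φ) = 0.4106.
γ' = 21.7 − 9.81 = 11.89 kN/m³.
Effective vertical stress at 6.5 m: σ'_v = 17.0×3.6 + 11.89×2.90 = 95.68 kPa.
σ'_h = K_a σ'_v = 0.4106 × 95.68 = 39.28 kPa; u = γ_w × 2.90 = 28.45 kPa.
Total σ_h = 39.28 + 28.45 = 67.73 kPa.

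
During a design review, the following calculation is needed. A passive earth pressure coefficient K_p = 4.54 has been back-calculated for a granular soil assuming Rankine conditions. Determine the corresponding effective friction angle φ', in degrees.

K_p = (1+sin φ)/(1−sin φ) ⇒ sin φ = (K_p − 1)/(K_p + 1) = 0.6390.
φ = arcsin(0.6390) = 39.72°.

39.7°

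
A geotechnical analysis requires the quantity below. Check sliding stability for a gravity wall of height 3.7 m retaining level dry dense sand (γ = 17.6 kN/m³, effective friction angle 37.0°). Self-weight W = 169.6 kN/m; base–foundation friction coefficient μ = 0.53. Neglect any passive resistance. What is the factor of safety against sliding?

3.00

K_a = tan²(45° − 37.0°/2) = 0.2486.
P_a = ½K_aγH² = 0.5×0.2486×17.6×3.7² = 29.95 kN/m, acting at H/3 = 1.233 m above the base.
FS_sliding = μW / P_a = 0.53×169.6 / 29.95 = 3.002.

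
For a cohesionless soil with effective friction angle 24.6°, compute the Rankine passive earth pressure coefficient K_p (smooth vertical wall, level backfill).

2.43

K_p = (1 + sin φ)/(1 − sin φ) = tan²(45° + 24.6°/2) = 2.426.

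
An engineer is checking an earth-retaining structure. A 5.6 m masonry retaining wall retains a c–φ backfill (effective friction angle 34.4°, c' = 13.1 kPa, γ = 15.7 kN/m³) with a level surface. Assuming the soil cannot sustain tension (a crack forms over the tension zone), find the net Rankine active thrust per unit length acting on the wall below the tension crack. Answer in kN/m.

12.9 kN/m

K_a = 0.2780; √K_a = 0.5272.
Tension-crack depth z_c = 2c/(γ√K_a) = 2×13.1/(15.7×0.5272) = 3.165 m.
σ_a at base = K_a γ H − 2c√K_a = 0.2780×15.7×5.6 − 2×13.1×0.5272 = 10.63 kPa.
P_a = ½ × 10.63 × (H − z_c) = 0.5×10.63×2.435 = 12.94 kN/m.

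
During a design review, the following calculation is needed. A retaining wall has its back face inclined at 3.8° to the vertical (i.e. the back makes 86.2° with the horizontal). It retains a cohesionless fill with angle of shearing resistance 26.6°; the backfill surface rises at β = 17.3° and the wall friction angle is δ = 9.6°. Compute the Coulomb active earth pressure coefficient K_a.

K_a = sin²(α+φ) / [sin²α · sin(α−δ) · (1 + √{sin(φ+δ)sin(φ−β) / (sin(α−δ)sin(α+β))})²].
With α = 86.2°, φ = 26.6°, δ = 9.6°, β = 17.3°: K_a = 0.5054.

0.505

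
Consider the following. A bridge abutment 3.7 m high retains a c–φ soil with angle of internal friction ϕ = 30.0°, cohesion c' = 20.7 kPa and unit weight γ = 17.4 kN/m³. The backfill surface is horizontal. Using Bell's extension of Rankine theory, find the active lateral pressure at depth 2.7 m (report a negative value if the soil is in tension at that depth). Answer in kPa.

K_a = (1 − sin φ)/(1 + sin φ) = 0.3333.
σ_a = K_a γ z − 2c√K_a = 0.3333×17.4×2.7 − 2×20.7×0.5774 = -8.242 kPa.

-8.24 kPa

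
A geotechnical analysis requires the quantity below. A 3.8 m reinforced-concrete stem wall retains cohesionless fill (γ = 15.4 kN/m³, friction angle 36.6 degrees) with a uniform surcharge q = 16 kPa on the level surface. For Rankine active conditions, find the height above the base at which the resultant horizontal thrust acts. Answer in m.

1.49 m

K_a = 0.2530.
Triangular part P₁ = ½K_aγH² = 28.13 at H/3 = 1.267 m; rectangular part P₂ = K_a q H = 15.38 at H/2 = 1.900 m.
ȳ = (P₁·1.267 + P₂·1.900)/(P₁+P₂) = 1.491 m.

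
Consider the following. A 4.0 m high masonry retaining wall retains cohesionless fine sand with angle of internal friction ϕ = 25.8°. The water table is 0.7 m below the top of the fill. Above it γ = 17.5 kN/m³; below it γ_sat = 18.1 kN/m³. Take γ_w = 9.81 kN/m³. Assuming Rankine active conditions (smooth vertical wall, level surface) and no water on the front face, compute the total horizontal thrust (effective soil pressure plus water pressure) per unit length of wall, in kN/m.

88.8 kN/m

K_a = tan²(45° − φ/2) = 0.3935.
γ' = 18.1 − 9.81 = 8.290 kN/m³. Depth below WT = 3.3 m.
σ'_h at WT = K_a γ d_w = 4.820 kPa; at base = 4.820 + K_a γ' × 3.3 = 15.59 kPa.
P₁ (0–0.7 m) = ½×4.820×0.7 = 1.687. P₂ (0.7–4.0 m) = ½(4.820+15.59)×3.3 = 33.67.
P_w = ½ γ_w h₂² = 0.5×9.81×3.3² = 53.42. Total = 1.687+33.67+53.42 = 88.77 kN/m.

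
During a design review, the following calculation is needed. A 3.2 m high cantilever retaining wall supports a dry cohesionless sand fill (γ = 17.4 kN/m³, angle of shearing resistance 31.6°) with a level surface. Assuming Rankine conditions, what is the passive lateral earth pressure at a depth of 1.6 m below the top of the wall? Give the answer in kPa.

K_p = (1 + sin φ)/(1 − sin φ) = 3.202.
σ_h = K_p γ z = 3.202 × 17.4 × 1.6 = 89.13 kPa.

89.1 kPa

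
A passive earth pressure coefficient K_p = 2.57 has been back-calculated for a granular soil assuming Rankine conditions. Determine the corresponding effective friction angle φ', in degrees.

26.1°

K_p = (1+sin φ)/(1−sin φ) ⇒ sin φ = (K_p − 1)/(K_p + 1) = 0.4398.
φ = arcsin(0.4398) = 26.09°.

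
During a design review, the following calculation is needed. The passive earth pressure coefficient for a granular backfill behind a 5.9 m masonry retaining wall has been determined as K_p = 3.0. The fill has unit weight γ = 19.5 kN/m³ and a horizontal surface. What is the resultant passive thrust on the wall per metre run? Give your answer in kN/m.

1020 kN/m

P = ½ K_p γ H² = 0.5 × 3.0 × 19.5 × 5.9² = 1018 kN/m.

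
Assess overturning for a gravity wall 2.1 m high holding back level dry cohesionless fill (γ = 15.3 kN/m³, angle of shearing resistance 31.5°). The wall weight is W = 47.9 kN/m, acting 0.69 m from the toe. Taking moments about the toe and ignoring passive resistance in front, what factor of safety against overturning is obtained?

K_a = tan²(45° − 31.5°/2) = 0.3136.
P_a = ½K_aγH² = 0.5×0.3136×15.3×2.1² = 10.58 kN/m, acting at H/3 = 0.7000 m above the base.
Overturning moment M_o = P_a × H/3 = 10.58 × 0.7000 = 7.407.
Resisting moment M_r = W × 0.69 = 47.9 × 0.69 = 33.05.
FS_overturning = M_r/M_o = 33.05/7.407 = 4.462.

4.46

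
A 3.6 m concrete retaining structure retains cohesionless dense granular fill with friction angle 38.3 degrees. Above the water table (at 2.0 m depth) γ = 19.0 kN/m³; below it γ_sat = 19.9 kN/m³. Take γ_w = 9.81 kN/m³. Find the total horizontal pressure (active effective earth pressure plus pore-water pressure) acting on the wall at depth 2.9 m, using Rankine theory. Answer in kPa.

19.9 kPa

K_a = (1 − sin φ)/(1 + sin φ) = 0.2347.
γ' = 19.9 − 9.81 = 10.09 kN/m³.
Effective vertical stress at 2.9 m: σ'_v = 19.0×2.0 + 10.09×0.900 = 47.08 kPa.
σ'_h = K_a σ'_v = 0.2347 × 47.08 = 11.05 kPa; u = γ_w × 0.900 = 8.829 kPa.
Total σ_h = 11.05 + 8.829 = 19.88 kPa.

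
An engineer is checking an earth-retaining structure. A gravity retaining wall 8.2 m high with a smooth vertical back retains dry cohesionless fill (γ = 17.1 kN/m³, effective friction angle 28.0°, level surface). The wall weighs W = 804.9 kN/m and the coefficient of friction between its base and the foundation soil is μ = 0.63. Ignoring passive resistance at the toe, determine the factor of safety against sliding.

2.44

K_a = tan²(45° − 28.0°/2) = 0.3610.
P_a = ½K_aγH² = 0.5×0.3610×17.1×8.2² = 207.6 kN/m, acting at H/3 = 2.733 m above the base.
FS_sliding = μW / P_a = 0.63×804.9 / 207.6 = 2.443.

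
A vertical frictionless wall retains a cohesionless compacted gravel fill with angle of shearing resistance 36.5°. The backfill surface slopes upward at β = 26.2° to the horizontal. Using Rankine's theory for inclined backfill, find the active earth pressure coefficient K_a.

K_a = cos β · (cos β − √(cos²β − cos²φ)) / (cos β + √(cos²β − cos²φ)).
cos β = 0.8973, cos φ = 0.8039, √(cos²β − cos²φ) = 0.3986.
K_a = 0.8973 × (0.8973 − 0.3986)/(0.8973 + 0.3986) = 0.3453.

0.345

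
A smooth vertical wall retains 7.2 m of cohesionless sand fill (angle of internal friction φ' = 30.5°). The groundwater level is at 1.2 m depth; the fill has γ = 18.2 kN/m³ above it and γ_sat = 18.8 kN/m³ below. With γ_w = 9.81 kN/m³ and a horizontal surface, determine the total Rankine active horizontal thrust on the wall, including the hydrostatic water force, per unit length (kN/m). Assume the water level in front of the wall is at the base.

277 kN/m

K_a = tan²(45° − φ/2) = 0.3267.
γ' = 18.8 − 9.81 = 8.990 kN/m³. Depth below WT = 6.0 m.
σ'_h at WT = K_a γ d_w = 7.134 kPa; at base = 7.134 + K_a γ' × 6.0 = 24.75 kPa.
P₁ (0–1.2 m) = ½×7.134×1.2 = 4.281. P₂ (1.2–7.2 m) = ½(7.134+24.75)×6.0 = 95.67.
P_w = ½ γ_w h₂² = 0.5×9.81×6.0² = 176.6. Total = 4.281+95.67+176.6 = 276.5 kN/m.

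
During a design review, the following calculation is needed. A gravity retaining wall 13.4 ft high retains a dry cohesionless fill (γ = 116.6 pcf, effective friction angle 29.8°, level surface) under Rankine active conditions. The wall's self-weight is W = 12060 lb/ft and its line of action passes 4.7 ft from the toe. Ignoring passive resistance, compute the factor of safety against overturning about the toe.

3.61

K_a = tan²(45° − 29.8°/2) = 0.3360.
P_a = ½K_aγH² = 0.5×0.3360×116.6×13.4² = 3518 lb/ft, acting at H/3 = 4.467 ft above the base.
Overturning moment M_o = P_a × H/3 = 3518 × 4.467 = 15710.
Resisting moment M_r = W × 4.7 = 12060 × 4.7 = 56680.
FS_overturning = M_r/M_o = 56680/15710 = 3.608.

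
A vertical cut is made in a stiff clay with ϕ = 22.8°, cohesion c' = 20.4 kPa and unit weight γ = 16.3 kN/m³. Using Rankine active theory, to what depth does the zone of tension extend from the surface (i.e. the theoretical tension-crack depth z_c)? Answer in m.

3.77 m

K_a = tan²(45° − 22.8°/2) = 0.4414; √K_a = 0.6644.
The active pressure is zero where K_a γ z = 2c√K_a, so z_c = 2c/(γ√K_a) = 2×20.4/(16.3×0.6644) = 3.767 m.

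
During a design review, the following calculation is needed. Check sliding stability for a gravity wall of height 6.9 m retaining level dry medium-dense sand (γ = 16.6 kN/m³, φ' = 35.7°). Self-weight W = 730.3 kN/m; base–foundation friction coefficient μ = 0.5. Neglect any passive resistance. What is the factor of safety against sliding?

3.51

K_a = tan²(45° − 35.7°/2) = 0.2630.
P_a = ½K_aγH² = 0.5×0.2630×16.6×6.9² = 103.9 kN/m, acting at H/3 = 2.300 m above the base.
FS_sliding = μW / P_a = 0.5×730.3 / 103.9 = 3.514.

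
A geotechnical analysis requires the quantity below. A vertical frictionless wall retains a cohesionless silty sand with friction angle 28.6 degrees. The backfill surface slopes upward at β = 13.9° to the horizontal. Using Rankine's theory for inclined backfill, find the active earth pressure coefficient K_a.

0.390

K_a = cos β · (cos β − √(cos²β − cos²φ)) / (cos β + √(cos²β − cos²φ)).
cos β = 0.9707, cos φ = 0.8780, √(cos²β − cos²φ) = 0.4140.
K_a = 0.9707 × (0.9707 − 0.4140)/(0.9707 + 0.4140) = 0.3902.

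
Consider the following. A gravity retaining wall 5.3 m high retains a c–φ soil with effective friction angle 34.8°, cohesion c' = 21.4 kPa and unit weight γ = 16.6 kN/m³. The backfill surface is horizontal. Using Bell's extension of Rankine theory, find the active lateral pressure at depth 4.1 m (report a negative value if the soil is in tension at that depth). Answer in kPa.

K_a = (1 − sin φ)/(1 + sin φ) = 0.2733.
σ_a = K_a γ z − 2c√K_a = 0.2733×16.6×4.1 − 2×21.4×0.5228 = -3.774 kPa.

-3.77 kPa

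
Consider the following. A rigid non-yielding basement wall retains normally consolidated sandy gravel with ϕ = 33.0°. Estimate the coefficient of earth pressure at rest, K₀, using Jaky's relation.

K₀ = 1 − sin φ' = 1 − sin 33.0° = 0.4554.

0.455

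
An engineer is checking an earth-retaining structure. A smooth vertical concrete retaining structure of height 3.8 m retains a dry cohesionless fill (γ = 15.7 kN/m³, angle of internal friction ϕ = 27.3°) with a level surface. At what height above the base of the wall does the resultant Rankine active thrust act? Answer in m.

1.27 m

K_a = 0.3711.
The pressure distribution is triangular, so the resultant acts at H/3 above the base = 3.8/3 = 1.267 m.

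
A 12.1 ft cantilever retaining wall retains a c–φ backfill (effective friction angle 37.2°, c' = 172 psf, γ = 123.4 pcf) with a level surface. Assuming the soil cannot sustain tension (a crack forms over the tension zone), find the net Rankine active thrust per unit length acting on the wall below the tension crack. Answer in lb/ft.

639 lb/ft

K_a = 0.2464; √K_a = 0.4964.
Tension-crack depth z_c = 2c/(γ√K_a) = 2×172/(123.4×0.4964) = 5.616 ft.
σ_a at base = K_a γ H − 2c√K_a = 0.2464×123.4×12.1 − 2×172×0.4964 = 197.2 psf.
P_a = ½ × 197.2 × (H − z_c) = 0.5×197.2×6.484 = 639.3 lb/ft.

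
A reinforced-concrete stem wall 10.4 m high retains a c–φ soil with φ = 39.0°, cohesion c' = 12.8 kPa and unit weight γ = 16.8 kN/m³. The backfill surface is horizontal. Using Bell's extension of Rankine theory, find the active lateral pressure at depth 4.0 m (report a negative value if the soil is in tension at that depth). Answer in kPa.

3.08 kPa

K_a = (1 − sin φ)/(1 + sin φ) = 0.2275.
σ_a = K_a γ z − 2c√K_a = 0.2275×16.8×4.0 − 2×12.8×0.4770 = 3.078 kPa.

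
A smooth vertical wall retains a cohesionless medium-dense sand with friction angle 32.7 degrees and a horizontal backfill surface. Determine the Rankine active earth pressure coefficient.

0.298

K_a = (1 − sin φ)/(1 + sin φ) = (1 − sin 32.7°)/(1 + sin 32.7°) = 0.2985.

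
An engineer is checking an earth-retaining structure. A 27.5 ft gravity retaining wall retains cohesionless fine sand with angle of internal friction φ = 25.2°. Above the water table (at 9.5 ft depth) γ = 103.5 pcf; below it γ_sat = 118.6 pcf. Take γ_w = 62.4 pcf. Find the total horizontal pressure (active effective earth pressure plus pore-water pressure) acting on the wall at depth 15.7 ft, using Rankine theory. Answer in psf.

K_a = (1 − sin φ)/(1 + sin φ) = 0.4027.
γ' = 118.6 − 62.4 = 56.20 pcf.
Effective vertical stress at 15.7 ft: σ'_v = 103.5×9.5 + 56.20×6.20 = 1332 psf.
σ'_h = K_a σ'_v = 0.4027 × 1332 = 536.3 psf; u = γ_w × 6.20 = 386.9 psf.
Total σ_h = 536.3 + 386.9 = 923.2 psf.

923 psf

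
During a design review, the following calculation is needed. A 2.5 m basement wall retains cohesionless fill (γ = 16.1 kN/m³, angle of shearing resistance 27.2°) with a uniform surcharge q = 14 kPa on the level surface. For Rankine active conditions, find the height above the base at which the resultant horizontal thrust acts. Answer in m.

1.00 m

K_a = 0.3726.
Triangular part P₁ = ½K_aγH² = 18.75 at H/3 = 0.8333 m; rectangular part P₂ = K_a q H = 13.04 at H/2 = 1.250 m.
ȳ = (P₁·0.8333 + P₂·1.250)/(P₁+P₂) = 1.004 m.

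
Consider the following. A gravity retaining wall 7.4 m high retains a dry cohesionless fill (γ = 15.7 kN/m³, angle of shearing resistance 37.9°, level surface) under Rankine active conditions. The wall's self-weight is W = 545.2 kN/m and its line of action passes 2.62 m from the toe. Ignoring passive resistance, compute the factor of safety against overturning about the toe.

5.64

K_a = tan²(45° − 37.9°/2) = 0.2389.
P_a = ½K_aγH² = 0.5×0.2389×15.7×7.4² = 102.7 kN/m, acting at H/3 = 2.467 m above the base.
Overturning moment M_o = P_a × H/3 = 102.7 × 2.467 = 253.4.
Resisting moment M_r = W × 2.62 = 545.2 × 2.62 = 1428.
FS_overturning = M_r/M_o = 1428/253.4 = 5.638.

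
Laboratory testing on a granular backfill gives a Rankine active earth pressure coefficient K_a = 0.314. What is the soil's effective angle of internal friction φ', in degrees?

31.5°

K_a = tan²(45° − φ/2) ⇒ 45° − φ/2 = arctan(√0.314) = 29.26°.
φ = 2(45° − 29.26°) = 31.47°.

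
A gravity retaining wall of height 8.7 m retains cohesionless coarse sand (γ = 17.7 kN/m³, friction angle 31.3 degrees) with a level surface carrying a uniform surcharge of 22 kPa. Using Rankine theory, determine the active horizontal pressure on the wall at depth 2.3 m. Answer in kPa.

K_a = (1 − sin φ)/(1 + sin φ) = 0.3162.
σ_v = γz + q = 17.7 × 2.3 + 22 = 62.71 kPa.
σ_h = K_a σ_v = 0.3162 × 62.71 = 19.83 kPa.

19.8 kPa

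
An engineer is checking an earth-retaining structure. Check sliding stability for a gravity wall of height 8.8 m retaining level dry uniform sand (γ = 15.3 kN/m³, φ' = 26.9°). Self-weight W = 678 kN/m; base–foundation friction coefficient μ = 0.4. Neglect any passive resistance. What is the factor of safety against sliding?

K_a = tan²(45° − 26.9°/2) = 0.3770.
P_a = ½K_aγH² = 0.5×0.3770×15.3×8.8² = 223.3 kN/m, acting at H/3 = 2.933 m above the base.
FS_sliding = μW / P_a = 0.4×678 / 223.3 = 1.214.

1.21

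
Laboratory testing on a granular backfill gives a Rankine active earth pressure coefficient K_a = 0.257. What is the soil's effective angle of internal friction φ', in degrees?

K_a = tan²(45° − φ/2) ⇒ 45° − φ/2 = arctan(√0.257) = 26.88°.
φ = 2(45° − 26.88°) = 36.23°.

36.2°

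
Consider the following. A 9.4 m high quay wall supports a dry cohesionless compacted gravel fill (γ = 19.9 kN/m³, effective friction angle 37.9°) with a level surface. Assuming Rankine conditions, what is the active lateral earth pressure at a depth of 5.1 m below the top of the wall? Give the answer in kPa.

24.2 kPa

K_a = (1 − sin φ)/(1 + sin φ) = 0.2389.
σ_h = K_a γ z = 0.2389 × 19.9 × 5.1 = 24.25 kPa.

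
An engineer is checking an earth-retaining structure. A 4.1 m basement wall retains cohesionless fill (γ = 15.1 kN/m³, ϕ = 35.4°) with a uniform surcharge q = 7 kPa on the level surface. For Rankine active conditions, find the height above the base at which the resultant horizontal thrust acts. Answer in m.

K_a = 0.2664.
Triangular part P₁ = ½K_aγH² = 33.81 at H/3 = 1.367 m; rectangular part P₂ = K_a q H = 7.646 at H/2 = 2.050 m.
ȳ = (P₁·1.367 + P₂·2.050)/(P₁+P₂) = 1.493 m.

1.49 m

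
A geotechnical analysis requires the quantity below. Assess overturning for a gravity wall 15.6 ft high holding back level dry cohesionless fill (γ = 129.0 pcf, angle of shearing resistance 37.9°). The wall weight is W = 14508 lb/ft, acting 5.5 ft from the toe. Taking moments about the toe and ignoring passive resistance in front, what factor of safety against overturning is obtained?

4.09

K_a = tan²(45° − 37.9°/2) = 0.2389.
P_a = ½K_aγH² = 0.5×0.2389×129.0×15.6² = 3751 lb/ft, acting at H/3 = 5.200 ft above the base.
Overturning moment M_o = P_a × H/3 = 3751 × 5.200 = 19500.
Resisting moment M_r = W × 5.5 = 14508 × 5.5 = 79790.
FS_overturning = M_r/M_o = 79790/19500 = 4.091.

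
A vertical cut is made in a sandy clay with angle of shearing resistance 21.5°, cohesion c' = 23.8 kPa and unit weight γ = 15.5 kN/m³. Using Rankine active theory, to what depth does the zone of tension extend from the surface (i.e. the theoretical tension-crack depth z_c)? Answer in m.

K_a = tan²(45° − 21.5°/2) = 0.4636; √K_a = 0.6809.
The active pressure is zero where K_a γ z = 2c√K_a, so z_c = 2c/(γ√K_a) = 2×23.8/(15.5×0.6809) = 4.510 m.

4.51 m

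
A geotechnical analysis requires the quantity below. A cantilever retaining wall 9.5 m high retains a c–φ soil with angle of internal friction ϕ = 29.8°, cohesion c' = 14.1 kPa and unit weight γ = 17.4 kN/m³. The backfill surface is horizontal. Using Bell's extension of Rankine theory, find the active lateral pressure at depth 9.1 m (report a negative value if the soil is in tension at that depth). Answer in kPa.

K_a = (1 − sin φ)/(1 + sin φ) = 0.3360.
σ_a = K_a γ z − 2c√K_a = 0.3360×17.4×9.1 − 2×14.1×0.5797 = 36.86 kPa.

36.9 kPa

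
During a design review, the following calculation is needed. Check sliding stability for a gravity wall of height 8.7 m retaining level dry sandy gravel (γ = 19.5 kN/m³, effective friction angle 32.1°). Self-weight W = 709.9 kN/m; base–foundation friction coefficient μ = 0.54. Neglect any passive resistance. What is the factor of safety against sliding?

K_a = tan²(45° − 32.1°/2) = 0.3060.
P_a = ½K_aγH² = 0.5×0.3060×19.5×8.7² = 225.8 kN/m, acting at H/3 = 2.900 m above the base.
FS_sliding = μW / P_a = 0.54×709.9 / 225.8 = 1.698.

1.70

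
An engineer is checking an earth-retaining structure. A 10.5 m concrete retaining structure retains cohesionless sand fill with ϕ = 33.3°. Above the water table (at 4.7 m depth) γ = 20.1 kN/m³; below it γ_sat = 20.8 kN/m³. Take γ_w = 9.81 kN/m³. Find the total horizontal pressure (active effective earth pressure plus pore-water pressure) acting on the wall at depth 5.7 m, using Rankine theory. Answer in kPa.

40.5 kPa

K_a = (1 − sin φ)/(1 + sin φ) = 0.2911.
γ' = 20.8 − 9.81 = 10.99 kN/m³.
Effective vertical stress at 5.7 m: σ'_v = 20.1×4.7 + 10.99×1.00 = 105.5 kPa.
σ'_h = K_a σ'_v = 0.2911 × 105.5 = 30.70 kPa; u = γ_w × 1.00 = 9.810 kPa.
Total σ_h = 30.70 + 9.810 = 40.51 kPa.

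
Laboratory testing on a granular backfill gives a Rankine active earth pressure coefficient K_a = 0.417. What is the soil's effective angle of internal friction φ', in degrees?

K_a = tan²(45° − φ/2) ⇒ 45° − φ/2 = arctan(√0.417) = 32.85°.
φ = 2(45° − 32.85°) = 24.29°.

24.3°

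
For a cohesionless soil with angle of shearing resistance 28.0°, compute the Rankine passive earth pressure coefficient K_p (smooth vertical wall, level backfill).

K_p = (1 + sin φ)/(1 − sin φ) = tan²(45° + 28.0°/2) = 2.770.

2.77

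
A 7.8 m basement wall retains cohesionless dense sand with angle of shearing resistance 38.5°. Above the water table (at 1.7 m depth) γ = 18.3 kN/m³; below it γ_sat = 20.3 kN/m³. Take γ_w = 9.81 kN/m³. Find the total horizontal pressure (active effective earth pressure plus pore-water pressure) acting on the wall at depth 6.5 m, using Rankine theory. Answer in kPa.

66.0 kPa

K_a = (1 − sin φ)/(1 + sin φ) = 0.2327.
γ' = 20.3 − 9.81 = 10.49 kN/m³.
Effective vertical stress at 6.5 m: σ'_v = 18.3×1.7 + 10.49×4.80 = 81.46 kPa.
σ'_h = K_a σ'_v = 0.2327 × 81.46 = 18.95 kPa; u = γ_w × 4.80 = 47.09 kPa.
Total σ_h = 18.95 + 47.09 = 66.04 kPa.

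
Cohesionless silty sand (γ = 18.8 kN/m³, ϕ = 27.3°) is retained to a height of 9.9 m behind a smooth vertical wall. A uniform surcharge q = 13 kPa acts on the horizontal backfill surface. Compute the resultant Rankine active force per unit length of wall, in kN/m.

390 kN/m

K_a = tan²(45° − φ/2) = 0.3711.
Soil triangle: ½ K_a γ H² = 0.5×0.3711×18.8×9.9² = 341.9 kN/m.
Surcharge rectangle: K_a q H = 0.3711×13×9.9 = 47.76 kN/m.
Total = 341.9 + 47.76 = 389.7 kN/m.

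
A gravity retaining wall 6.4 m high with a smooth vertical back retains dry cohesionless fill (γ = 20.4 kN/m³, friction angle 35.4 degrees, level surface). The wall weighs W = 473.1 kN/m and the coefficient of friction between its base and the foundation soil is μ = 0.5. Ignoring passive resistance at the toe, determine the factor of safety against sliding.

K_a = tan²(45° − 35.4°/2) = 0.2664.
P_a = ½K_aγH² = 0.5×0.2664×20.4×6.4² = 111.3 kN/m, acting at H/3 = 2.133 m above the base.
FS_sliding = μW / P_a = 0.5×473.1 / 111.3 = 2.125.

2.13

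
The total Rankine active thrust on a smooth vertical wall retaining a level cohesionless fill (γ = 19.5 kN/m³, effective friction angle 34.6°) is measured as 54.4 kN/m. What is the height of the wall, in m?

4.50 m

K_a = 0.2756. P_a = ½ K_a γ H² ⇒ H = √(2P_a/(K_a γ)).
H = √(2×54.4/(0.2756×19.5)) = 4.499 m.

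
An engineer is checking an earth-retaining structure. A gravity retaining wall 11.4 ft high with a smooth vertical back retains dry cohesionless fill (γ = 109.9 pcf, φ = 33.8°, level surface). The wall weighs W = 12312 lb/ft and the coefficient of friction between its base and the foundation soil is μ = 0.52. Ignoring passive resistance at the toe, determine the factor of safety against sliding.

3.14

K_a = tan²(45° − 33.8°/2) = 0.2851.
P_a = ½K_aγH² = 0.5×0.2851×109.9×11.4² = 2036 lb/ft, acting at H/3 = 3.800 ft above the base.
FS_sliding = μW / P_a = 0.52×12312 / 2036 = 3.145.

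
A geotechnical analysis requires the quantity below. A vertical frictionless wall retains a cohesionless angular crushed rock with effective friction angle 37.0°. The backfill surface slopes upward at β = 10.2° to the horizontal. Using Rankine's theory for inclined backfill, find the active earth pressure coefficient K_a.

0.258

K_a = cos β · (cos β − √(cos²β − cos²φ)) / (cos β + √(cos²β − cos²φ)).
cos β = 0.9842, cos φ = 0.7986, √(cos²β − cos²φ) = 0.5752.
K_a = 0.9842 × (0.9842 − 0.5752)/(0.9842 + 0.5752) = 0.2582.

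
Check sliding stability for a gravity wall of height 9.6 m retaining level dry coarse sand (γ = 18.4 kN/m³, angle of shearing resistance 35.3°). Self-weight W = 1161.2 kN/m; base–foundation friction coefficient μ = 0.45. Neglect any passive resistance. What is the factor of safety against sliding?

2.30

K_a = tan²(45° − 35.3°/2) = 0.2675.
P_a = ½K_aγH² = 0.5×0.2675×18.4×9.6² = 226.8 kN/m, acting at H/3 = 3.200 m above the base.
FS_sliding = μW / P_a = 0.45×1161.2 / 226.8 = 2.304.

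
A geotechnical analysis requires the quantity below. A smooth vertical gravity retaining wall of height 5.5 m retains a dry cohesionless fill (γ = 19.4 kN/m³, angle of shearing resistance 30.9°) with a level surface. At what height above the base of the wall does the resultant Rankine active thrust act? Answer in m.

K_a = 0.3214.
The pressure distribution is triangular, so the resultant acts at H/3 above the base = 5.5/3 = 1.833 m.

1.83 m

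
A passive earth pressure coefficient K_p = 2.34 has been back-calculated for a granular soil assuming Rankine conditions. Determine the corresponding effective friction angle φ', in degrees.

K_p = (1+sin φ)/(1−sin φ) ⇒ sin φ = (K_p − 1)/(K_p + 1) = 0.4012.
φ = arcsin(0.4012) = 23.65°.

23.7°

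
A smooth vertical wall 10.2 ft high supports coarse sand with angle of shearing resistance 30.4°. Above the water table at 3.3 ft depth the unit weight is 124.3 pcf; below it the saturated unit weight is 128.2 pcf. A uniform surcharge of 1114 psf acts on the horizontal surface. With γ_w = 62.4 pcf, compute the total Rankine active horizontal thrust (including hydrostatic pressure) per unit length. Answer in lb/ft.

6880 lb/ft

K_a = tan²(45° − φ/2) = 0.3280.
γ' = 128.2 − 62.4 = 65.80 pcf. h₂ = H − d_w = 6.9 ft.
σ'_h: at surface K_a·q = 365.4; at WT K_a(q+γd_w) = 499.9; at base K_a(q+γd_w+γ'h₂) = 648.8 psf.
P₁ = ½(365.4+499.9)×3.3 = 1428; P₂ = ½(499.9+648.8)×6.9 = 3963; P_w = ½γ_w h₂² = 1485.
Total = 1428+3963+1485 = 6876 lb/ft.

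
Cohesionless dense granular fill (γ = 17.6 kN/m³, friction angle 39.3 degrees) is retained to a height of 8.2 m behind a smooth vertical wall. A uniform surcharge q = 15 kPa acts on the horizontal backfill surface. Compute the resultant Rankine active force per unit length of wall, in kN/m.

K_a = tan²(45° − φ/2) = 0.2245.
Soil triangle: ½ K_a γ H² = 0.5×0.2245×17.6×8.2² = 132.8 kN/m.
Surcharge rectangle: K_a q H = 0.2245×15×8.2 = 27.61 kN/m.
Total = 132.8 + 27.61 = 160.4 kN/m.

160 kN/m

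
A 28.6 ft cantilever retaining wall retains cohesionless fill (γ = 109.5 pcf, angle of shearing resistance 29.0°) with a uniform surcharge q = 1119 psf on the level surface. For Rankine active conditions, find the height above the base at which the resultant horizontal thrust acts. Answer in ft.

11.5 ft

K_a = 0.3470.
Triangular part P₁ = ½K_aγH² = 15540 at H/3 = 9.533 ft; rectangular part P₂ = K_a q H = 11100 at H/2 = 14.30 ft.
ȳ = (P₁·9.533 + P₂·14.30)/(P₁+P₂) = 11.52 ft.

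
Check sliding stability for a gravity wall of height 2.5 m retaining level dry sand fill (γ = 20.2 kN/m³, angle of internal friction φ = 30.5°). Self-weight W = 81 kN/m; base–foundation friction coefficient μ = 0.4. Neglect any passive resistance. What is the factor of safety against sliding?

1.57

K_a = tan²(45° − 30.5°/2) = 0.3267.
P_a = ½K_aγH² = 0.5×0.3267×20.2×2.5² = 20.62 kN/m, acting at H/3 = 0.8333 m above the base.
FS_sliding = μW / P_a = 0.4×81 / 20.62 = 1.571.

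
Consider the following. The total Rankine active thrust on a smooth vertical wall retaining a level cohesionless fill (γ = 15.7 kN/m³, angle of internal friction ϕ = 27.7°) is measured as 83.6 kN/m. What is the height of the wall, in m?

K_a = 0.3653. P_a = ½ K_a γ H² ⇒ H = √(2P_a/(K_a γ)).
H = √(2×83.6/(0.3653×15.7)) = 5.399 m.

5.40 m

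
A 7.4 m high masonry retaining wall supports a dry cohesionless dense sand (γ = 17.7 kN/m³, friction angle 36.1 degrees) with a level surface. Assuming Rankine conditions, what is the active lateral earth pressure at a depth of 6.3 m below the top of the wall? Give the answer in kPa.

K_a = (1 − sin φ)/(1 + sin φ) = 0.2585.
σ_h = K_a γ z = 0.2585 × 17.7 × 6.3 = 28.83 kPa.

28.8 kPa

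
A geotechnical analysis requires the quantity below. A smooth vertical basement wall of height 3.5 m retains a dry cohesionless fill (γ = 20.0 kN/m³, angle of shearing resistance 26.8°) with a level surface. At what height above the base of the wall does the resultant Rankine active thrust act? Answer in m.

1.17 m

K_a = 0.3785.
The pressure distribution is triangular, so the resultant acts at H/3 above the base = 3.5/3 = 1.167 m.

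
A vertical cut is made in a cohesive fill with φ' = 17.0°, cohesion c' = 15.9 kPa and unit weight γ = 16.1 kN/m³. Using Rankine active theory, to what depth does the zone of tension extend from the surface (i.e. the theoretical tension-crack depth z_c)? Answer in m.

K_a = tan²(45° − 17.0°/2) = 0.5475; √K_a = 0.7400.
The active pressure is zero where K_a γ z = 2c√K_a, so z_c = 2c/(γ√K_a) = 2×15.9/(16.1×0.7400) = 2.669 m.

2.67 m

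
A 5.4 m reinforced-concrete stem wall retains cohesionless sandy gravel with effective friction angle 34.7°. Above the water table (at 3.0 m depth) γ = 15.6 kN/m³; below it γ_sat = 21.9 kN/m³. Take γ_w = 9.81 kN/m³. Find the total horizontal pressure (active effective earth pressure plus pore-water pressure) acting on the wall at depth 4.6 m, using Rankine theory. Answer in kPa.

K_a = (1 − sin φ)/(1 + sin φ) = 0.2745.
γ' = 21.9 − 9.81 = 12.09 kN/m³.
Effective vertical stress at 4.6 m: σ'_v = 15.6×3.0 + 12.09×1.60 = 66.14 kPa.
σ'_h = K_a σ'_v = 0.2745 × 66.14 = 18.15 kPa; u = γ_w × 1.60 = 15.70 kPa.
Total σ_h = 18.15 + 15.70 = 33.85 kPa.

33.9 kPa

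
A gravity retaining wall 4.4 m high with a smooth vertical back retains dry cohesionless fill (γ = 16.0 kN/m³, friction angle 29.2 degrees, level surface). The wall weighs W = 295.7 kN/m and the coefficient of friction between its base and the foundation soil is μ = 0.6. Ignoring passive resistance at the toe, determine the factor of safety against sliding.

K_a = tan²(45° − 29.2°/2) = 0.3442.
P_a = ½K_aγH² = 0.5×0.3442×16.0×4.4² = 53.31 kN/m, acting at H/3 = 1.467 m above the base.
FS_sliding = μW / P_a = 0.6×295.7 / 53.31 = 3.328.

3.33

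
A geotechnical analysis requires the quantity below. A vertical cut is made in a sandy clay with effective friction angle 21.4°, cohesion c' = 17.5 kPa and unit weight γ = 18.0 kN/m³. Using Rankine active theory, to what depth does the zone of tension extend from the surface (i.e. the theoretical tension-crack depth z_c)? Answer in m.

2.85 m

K_a = tan²(45° − 21.4°/2) = 0.4653; √K_a = 0.6822.
The active pressure is zero where K_a γ z = 2c√K_a, so z_c = 2c/(γ√K_a) = 2×17.5/(18.0×0.6822) = 2.850 m.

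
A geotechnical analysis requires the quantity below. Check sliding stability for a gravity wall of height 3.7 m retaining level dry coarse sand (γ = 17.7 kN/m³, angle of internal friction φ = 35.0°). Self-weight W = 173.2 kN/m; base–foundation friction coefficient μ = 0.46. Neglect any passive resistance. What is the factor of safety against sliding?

2.43

K_a = tan²(45° − 35.0°/2) = 0.2710.
P_a = ½K_aγH² = 0.5×0.2710×17.7×3.7² = 32.83 kN/m, acting at H/3 = 1.233 m above the base.
FS_sliding = μW / P_a = 0.46×173.2 / 32.83 = 2.427.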